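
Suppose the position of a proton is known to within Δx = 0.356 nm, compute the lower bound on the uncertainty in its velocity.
88.552 m/s

Using the Heisenberg uncertainty principle and Δp = mΔv:
ΔxΔp ≥ ℏ/2
Δx(mΔv) ≥ ℏ/2

The minimum uncertainty in velocity is:
Δv_min = ℏ/(2mΔx)
Δv_min = (1.055e-34 J·s) / (2 × 1.673e-27 kg × 3.560e-10 m)
Δv_min = 8.855e+01 m/s = 88.552 m/s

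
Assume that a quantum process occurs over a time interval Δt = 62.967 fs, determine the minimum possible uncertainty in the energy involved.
5.227 meV

Using the energy-time uncertainty principle:
ΔEΔt ≥ ℏ/2

The minimum uncertainty in energy is:
ΔE_min = ℏ/(2Δt)
ΔE_min = (1.055e-34 J·s) / (2 × 6.297e-14 s)
ΔE_min = 8.374e-22 J = 5.227 meV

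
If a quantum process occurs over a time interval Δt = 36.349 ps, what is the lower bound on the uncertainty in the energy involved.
9.054 μeV

Using the energy-time uncertainty principle:
ΔEΔt ≥ ℏ/2

The minimum uncertainty in energy is:
ΔE_min = ℏ/(2Δt)
ΔE_min = (1.055e-34 J·s) / (2 × 3.635e-11 s)
ΔE_min = 1.451e-24 J = 9.054 μeV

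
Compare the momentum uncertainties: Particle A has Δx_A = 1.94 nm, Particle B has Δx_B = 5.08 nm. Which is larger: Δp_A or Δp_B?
Particle A has the larger minimum momentum uncertainty, by a factor of 2.62.

For each particle, the minimum momentum uncertainty is Δp_min = ℏ/(2Δx):

Particle A: Δp_A = ℏ/(2×1.940e-09 m) = 2.718e-26 kg·m/s
Particle B: Δp_B = ℏ/(2×5.080e-09 m) = 1.038e-26 kg·m/s

Ratio: Δp_A/Δp_B = 2.62

Since Δp_min ∝ 1/Δx, the particle with smaller position uncertainty (A) has larger momentum uncertainty.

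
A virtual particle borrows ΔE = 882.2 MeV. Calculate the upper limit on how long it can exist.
3.731 × 10^-25 s

Using the energy-time uncertainty principle:
ΔEΔt ≥ ℏ/2

For a virtual particle borrowing energy ΔE, the maximum lifetime is:
Δt_max = ℏ/(2ΔE)

Converting energy:
ΔE = 882.2 MeV = 1.413e-10 J

Δt_max = (1.055e-34 J·s) / (2 × 1.413e-10 J)
Δt_max = 3.731e-25 s = 3.731 × 10^-25 s

Virtual particles with higher borrowed energy exist for shorter times.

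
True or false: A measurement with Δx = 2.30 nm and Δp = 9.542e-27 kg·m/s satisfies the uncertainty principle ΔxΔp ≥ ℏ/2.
No, it violates the uncertainty principle (impossible measurement).

Calculate the product ΔxΔp:
ΔxΔp = (2.300e-09 m) × (9.542e-27 kg·m/s)
ΔxΔp = 2.195e-35 J·s

Compare to the minimum allowed value ℏ/2:
ℏ/2 = 5.273e-35 J·s

Since ΔxΔp = 2.195e-35 J·s < 5.273e-35 J·s = ℏ/2,
the measurement violates the uncertainty principle.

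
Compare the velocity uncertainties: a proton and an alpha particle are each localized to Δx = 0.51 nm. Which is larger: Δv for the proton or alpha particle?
The proton has the larger minimum velocity uncertainty, by a ratio of 4.0.

For both particles, Δp_min = ℏ/(2Δx) = 1.034e-25 kg·m/s (same for both).

The velocity uncertainty is Δv = Δp/m:
- proton: Δv = 1.034e-25 / 1.673e-27 = 6.181e+01 m/s = 61.813 m/s
- alpha particle: Δv = 1.034e-25 / 6.645e-27 = 1.556e+01 m/s = 15.560 m/s

Ratio: 6.181e+01 / 1.556e+01 = 4.0

The lighter particle has larger velocity uncertainty because Δv ∝ 1/m.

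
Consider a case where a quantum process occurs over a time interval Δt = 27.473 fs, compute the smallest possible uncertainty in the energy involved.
11.979 meV

Using the energy-time uncertainty principle:
ΔEΔt ≥ ℏ/2

The minimum uncertainty in energy is:
ΔE_min = ℏ/(2Δt)
ΔE_min = (1.055e-34 J·s) / (2 × 2.747e-14 s)
ΔE_min = 1.919e-21 J = 11.979 meV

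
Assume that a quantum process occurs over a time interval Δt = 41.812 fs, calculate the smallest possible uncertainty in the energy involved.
7.871 meV

Using the energy-time uncertainty principle:
ΔEΔt ≥ ℏ/2

The minimum uncertainty in energy is:
ΔE_min = ℏ/(2Δt)
ΔE_min = (1.055e-34 J·s) / (2 × 4.181e-14 s)
ΔE_min = 1.261e-21 J = 7.871 meV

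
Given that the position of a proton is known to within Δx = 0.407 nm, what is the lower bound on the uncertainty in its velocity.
77.456 m/s

Using the Heisenberg uncertainty principle and Δp = mΔv:
ΔxΔp ≥ ℏ/2
Δx(mΔv) ≥ ℏ/2

The minimum uncertainty in velocity is:
Δv_min = ℏ/(2mΔx)
Δv_min = (1.055e-34 J·s) / (2 × 1.673e-27 kg × 4.070e-10 m)
Δv_min = 7.746e+01 m/s = 77.456 m/s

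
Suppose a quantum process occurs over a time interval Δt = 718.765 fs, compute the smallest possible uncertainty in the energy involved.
457.877 μeV

Using the energy-time uncertainty principle:
ΔEΔt ≥ ℏ/2

The minimum uncertainty in energy is:
ΔE_min = ℏ/(2Δt)
ΔE_min = (1.055e-34 J·s) / (2 × 7.188e-13 s)
ΔE_min = 7.336e-23 J = 457.877 μeV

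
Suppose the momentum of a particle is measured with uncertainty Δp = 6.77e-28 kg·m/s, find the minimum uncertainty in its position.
77.886 nm

Using the Heisenberg uncertainty principle:
ΔxΔp ≥ ℏ/2

The minimum uncertainty in position is:
Δx_min = ℏ/(2Δp)
Δx_min = (1.055e-34 J·s) / (2 × 6.770e-28 kg·m/s)
Δx_min = 7.789e-08 m = 77.886 nm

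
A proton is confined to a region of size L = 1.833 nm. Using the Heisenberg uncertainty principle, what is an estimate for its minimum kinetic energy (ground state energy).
1.544 μeV

Using the uncertainty principle to estimate ground state energy:

1. The position uncertainty is approximately the confinement size:
   Δx ≈ L = 1.833e-09 m

2. From ΔxΔp ≥ ℏ/2, the minimum momentum uncertainty is:
   Δp ≈ ℏ/(2L) = 2.877e-26 kg·m/s

3. The kinetic energy is approximately:
   KE ≈ (Δp)²/(2m) = (2.877e-26)²/(2 × 1.673e-27 kg)
   KE ≈ 2.474e-25 J = 1.544 μeV

This is an order-of-magnitude estimate of the ground state energy.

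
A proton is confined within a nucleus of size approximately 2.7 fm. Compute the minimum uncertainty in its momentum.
1.953 × 10^-20 kg·m/s

Using the Heisenberg uncertainty principle:
ΔxΔp ≥ ℏ/2

With Δx ≈ L = 2.700e-15 m (the confinement size):
Δp_min = ℏ/(2Δx)
Δp_min = (1.055e-34 J·s) / (2 × 2.700e-15 m)
Δp_min = 1.953e-20 kg·m/s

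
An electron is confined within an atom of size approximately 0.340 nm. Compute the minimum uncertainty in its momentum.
1.551 × 10^-25 kg·m/s

Using the Heisenberg uncertainty principle:
ΔxΔp ≥ ℏ/2

With Δx ≈ L = 3.400e-10 m (the confinement size):
Δp_min = ℏ/(2Δx)
Δp_min = (1.055e-34 J·s) / (2 × 3.400e-10 m)
Δp_min = 1.551e-25 kg·m/s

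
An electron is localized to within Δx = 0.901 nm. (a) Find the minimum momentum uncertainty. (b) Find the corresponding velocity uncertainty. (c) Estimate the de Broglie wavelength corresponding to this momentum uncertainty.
(a) Δp_min = 5.852 × 10^-26 kg·m/s
(b) Δv_min = 64.244 km/s
(c) λ_dB = 11.322 nm

Step-by-step:

(a) From the uncertainty principle:
Δp_min = ℏ/(2Δx) = (1.055e-34 J·s)/(2 × 9.010e-10 m) = 5.852e-26 kg·m/s

(b) The velocity uncertainty:
Δv = Δp/m = (5.852e-26 kg·m/s)/(9.109e-31 kg) = 6.424e+04 m/s = 64.244 km/s

(c) The de Broglie wavelength for this momentum:
λ = h/p = (6.626e-34 J·s)/(5.852e-26 kg·m/s) = 1.132e-08 m = 11.322 nm

Note: The de Broglie wavelength is comparable to the localization size, as expected from wave-particle duality.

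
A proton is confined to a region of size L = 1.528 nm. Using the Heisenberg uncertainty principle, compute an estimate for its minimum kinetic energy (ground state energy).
2.222 μeV

Using the uncertainty principle to estimate ground state energy:

1. The position uncertainty is approximately the confinement size:
   Δx ≈ L = 1.528e-09 m

2. From ΔxΔp ≥ ℏ/2, the minimum momentum uncertainty is:
   Δp ≈ ℏ/(2L) = 3.451e-26 kg·m/s

3. The kinetic energy is approximately:
   KE ≈ (Δp)²/(2m) = (3.451e-26)²/(2 × 1.673e-27 kg)
   KE ≈ 3.560e-25 J = 2.222 μeV

This is an order-of-magnitude estimate of the ground state energy.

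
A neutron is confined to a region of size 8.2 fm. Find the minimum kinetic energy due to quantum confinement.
77.042 keV

Using the uncertainty principle:

1. Position uncertainty: Δx ≈ 8.200e-15 m
2. Minimum momentum uncertainty: Δp = ℏ/(2Δx) = 6.430e-21 kg·m/s
3. Minimum kinetic energy:
   KE = (Δp)²/(2m) = (6.430e-21)²/(2 × 1.675e-27 kg)
   KE = 1.234e-14 J = 77.042 keV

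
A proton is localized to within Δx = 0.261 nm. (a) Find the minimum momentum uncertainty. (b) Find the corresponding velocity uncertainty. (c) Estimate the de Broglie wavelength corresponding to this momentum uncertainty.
(a) Δp_min = 2.020 × 10^-25 kg·m/s
(b) Δv_min = 120.784 m/s
(c) λ_dB = 3.280 nm

Step-by-step:

(a) From the uncertainty principle:
Δp_min = ℏ/(2Δx) = (1.055e-34 J·s)/(2 × 2.610e-10 m) = 2.020e-25 kg·m/s

(b) The velocity uncertainty:
Δv = Δp/m = (2.020e-25 kg·m/s)/(1.673e-27 kg) = 1.208e+02 m/s = 120.784 m/s

(c) The de Broglie wavelength for this momentum:
λ = h/p = (6.626e-34 J·s)/(2.020e-25 kg·m/s) = 3.280e-09 m = 3.280 nm

Note: The de Broglie wavelength is comparable to the localization size, as expected from wave-particle duality.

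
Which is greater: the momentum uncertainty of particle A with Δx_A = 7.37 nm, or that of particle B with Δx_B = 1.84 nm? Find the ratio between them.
Particle B has the larger minimum momentum uncertainty, by a factor of 4.01.

For each particle, the minimum momentum uncertainty is Δp_min = ℏ/(2Δx):

Particle A: Δp_A = ℏ/(2×7.370e-09 m) = 7.154e-27 kg·m/s
Particle B: Δp_B = ℏ/(2×1.840e-09 m) = 2.866e-26 kg·m/s

Ratio: Δp_B/Δp_A = 4.01

Since Δp_min ∝ 1/Δx, the particle with smaller position uncertainty (B) has larger momentum uncertainty.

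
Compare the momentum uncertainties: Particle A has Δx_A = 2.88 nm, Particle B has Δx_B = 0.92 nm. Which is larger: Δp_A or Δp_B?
Particle B has the larger minimum momentum uncertainty, by a factor of 3.13.

For each particle, the minimum momentum uncertainty is Δp_min = ℏ/(2Δx):

Particle A: Δp_A = ℏ/(2×2.880e-09 m) = 1.831e-26 kg·m/s
Particle B: Δp_B = ℏ/(2×9.200e-10 m) = 5.731e-26 kg·m/s

Ratio: Δp_B/Δp_A = 3.13

Since Δp_min ∝ 1/Δx, the particle with smaller position uncertainty (B) has larger momentum uncertainty.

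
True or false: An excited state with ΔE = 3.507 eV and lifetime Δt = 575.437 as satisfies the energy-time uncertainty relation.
Yes, it satisfies the uncertainty relation.

Calculate the product ΔEΔt:
ΔE = 3.507 eV = 5.619e-19 J
ΔEΔt = (5.619e-19 J) × (5.754e-16 s)
ΔEΔt = 3.233e-34 J·s

Compare to the minimum allowed value ℏ/2:
ℏ/2 = 5.273e-35 J·s

Since ΔEΔt = 3.233e-34 J·s ≥ 5.273e-35 J·s = ℏ/2,
this satisfies the uncertainty relation.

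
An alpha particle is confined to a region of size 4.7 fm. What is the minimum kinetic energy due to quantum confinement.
59.113 keV

Using the uncertainty principle:

1. Position uncertainty: Δx ≈ 4.700e-15 m
2. Minimum momentum uncertainty: Δp = ℏ/(2Δx) = 1.122e-20 kg·m/s
3. Minimum kinetic energy:
   KE = (Δp)²/(2m) = (1.122e-20)²/(2 × 6.645e-27 kg)
   KE = 9.471e-15 J = 59.113 keV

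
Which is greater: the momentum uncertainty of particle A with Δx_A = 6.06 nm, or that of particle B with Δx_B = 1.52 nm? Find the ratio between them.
Particle B has the larger minimum momentum uncertainty, by a factor of 3.99.

For each particle, the minimum momentum uncertainty is Δp_min = ℏ/(2Δx):

Particle A: Δp_A = ℏ/(2×6.060e-09 m) = 8.701e-27 kg·m/s
Particle B: Δp_B = ℏ/(2×1.520e-09 m) = 3.469e-26 kg·m/s

Ratio: Δp_B/Δp_A = 3.99

Since Δp_min ∝ 1/Δx, the particle with smaller position uncertainty (B) has larger momentum uncertainty.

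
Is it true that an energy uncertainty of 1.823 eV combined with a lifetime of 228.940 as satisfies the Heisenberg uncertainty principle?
Yes, it satisfies the uncertainty relation.

Calculate the product ΔEΔt:
ΔE = 1.823 eV = 2.921e-19 J
ΔEΔt = (2.921e-19 J) × (2.289e-16 s)
ΔEΔt = 6.687e-35 J·s

Compare to the minimum allowed value ℏ/2:
ℏ/2 = 5.273e-35 J·s

Since ΔEΔt = 6.687e-35 J·s ≥ 5.273e-35 J·s = ℏ/2,
this satisfies the uncertainty relation.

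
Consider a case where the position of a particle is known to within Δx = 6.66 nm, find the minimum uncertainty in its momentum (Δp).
7.917 × 10^-27 kg·m/s

Using the Heisenberg uncertainty principle:
ΔxΔp ≥ ℏ/2

The minimum uncertainty in momentum is:
Δp_min = ℏ/(2Δx)
Δp_min = (1.055e-34 J·s) / (2 × 6.660e-09 m)
Δp_min = 7.917e-27 kg·m/s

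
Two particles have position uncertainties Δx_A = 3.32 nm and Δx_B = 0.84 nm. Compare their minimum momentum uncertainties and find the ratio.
Particle B has the larger minimum momentum uncertainty, by a factor of 3.95.

For each particle, the minimum momentum uncertainty is Δp_min = ℏ/(2Δx):

Particle A: Δp_A = ℏ/(2×3.320e-09 m) = 1.588e-26 kg·m/s
Particle B: Δp_B = ℏ/(2×8.400e-10 m) = 6.277e-26 kg·m/s

Ratio: Δp_B/Δp_A = 3.95

Since Δp_min ∝ 1/Δx, the particle with smaller position uncertainty (B) has larger momentum uncertainty.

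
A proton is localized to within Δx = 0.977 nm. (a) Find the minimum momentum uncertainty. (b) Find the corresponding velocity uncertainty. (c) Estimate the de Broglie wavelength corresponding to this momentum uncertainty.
(a) Δp_min = 5.397 × 10^-26 kg·m/s
(b) Δv_min = 32.267 m/s
(c) λ_dB = 12.277 nm

Step-by-step:

(a) From the uncertainty principle:
Δp_min = ℏ/(2Δx) = (1.055e-34 J·s)/(2 × 9.770e-10 m) = 5.397e-26 kg·m/s

(b) The velocity uncertainty:
Δv = Δp/m = (5.397e-26 kg·m/s)/(1.673e-27 kg) = 3.227e+01 m/s = 32.267 m/s

(c) The de Broglie wavelength for this momentum:
λ = h/p = (6.626e-34 J·s)/(5.397e-26 kg·m/s) = 1.228e-08 m = 12.277 nm

Note: The de Broglie wavelength is comparable to the localization size, as expected from wave-particle duality.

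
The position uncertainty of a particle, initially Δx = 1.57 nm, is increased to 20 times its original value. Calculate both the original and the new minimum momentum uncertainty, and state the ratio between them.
Original Δp_min = 3.359 × 10^-26 kg·m/s; new Δp'_min = 1.679 × 10^-27 kg·m/s; ratio Δp'_min/Δp_min = 1/20.

From the uncertainty principle ΔxΔp ≥ ℏ/2, the minimum momentum uncertainty is Δp_min = ℏ/(2Δx).

Original (Δx = 1.57 nm = 1.570e-09 m):
Δp_min = (1.055e-34 J·s)/(2 × 1.570e-09 m) = 3.359e-26 kg·m/s

When Δx → 20Δx:
Δp'_min = ℏ/(2 × 20Δx) = (1/20) × ℏ/(2Δx) = (1/20) × Δp_min
Δp'_min = 1/20 × 3.359e-26 kg·m/s = 1.679e-27 kg·m/s

Since Δp_min ∝ 1/Δx, when Δx is increased to 20 times its original value, Δp_min decreases to 1/20 of its original value.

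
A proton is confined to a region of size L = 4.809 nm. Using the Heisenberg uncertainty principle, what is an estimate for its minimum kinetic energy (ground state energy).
224.308 neV

Using the uncertainty principle to estimate ground state energy:

1. The position uncertainty is approximately the confinement size:
   Δx ≈ L = 4.809e-09 m

2. From ΔxΔp ≥ ℏ/2, the minimum momentum uncertainty is:
   Δp ≈ ℏ/(2L) = 1.096e-26 kg·m/s

3. The kinetic energy is approximately:
   KE ≈ (Δp)²/(2m) = (1.096e-26)²/(2 × 1.673e-27 kg)
   KE ≈ 3.594e-26 J = 224.308 neV

This is an order-of-magnitude estimate of the ground state energy.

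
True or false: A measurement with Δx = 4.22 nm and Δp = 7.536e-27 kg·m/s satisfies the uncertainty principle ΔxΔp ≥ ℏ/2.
No, it violates the uncertainty principle (impossible measurement).

Calculate the product ΔxΔp:
ΔxΔp = (4.220e-09 m) × (7.536e-27 kg·m/s)
ΔxΔp = 3.180e-35 J·s

Compare to the minimum allowed value ℏ/2:
ℏ/2 = 5.273e-35 J·s

Since ΔxΔp = 3.180e-35 J·s < 5.273e-35 J·s = ℏ/2,
the measurement violates the uncertainty principle.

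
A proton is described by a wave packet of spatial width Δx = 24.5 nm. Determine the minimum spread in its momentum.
2.152 × 10^-27 kg·m/s

For a wave packet, the spatial width Δx and momentum spread Δp are related by the uncertainty principle:
ΔxΔp ≥ ℏ/2

The minimum momentum spread is:
Δp_min = ℏ/(2Δx)
Δp_min = (1.055e-34 J·s) / (2 × 2.450e-08 m)
Δp_min = 2.152e-27 kg·m/s

A wave packet cannot have both a well-defined position and well-defined momentum.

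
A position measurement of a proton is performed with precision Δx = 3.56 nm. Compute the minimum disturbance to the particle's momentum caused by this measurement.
1.481 × 10^-26 kg·m/s

The uncertainty principle implies that measuring position disturbs momentum:
ΔxΔp ≥ ℏ/2

When we measure position with precision Δx, we necessarily introduce a momentum uncertainty:
Δp ≥ ℏ/(2Δx)
Δp_min = (1.055e-34 J·s) / (2 × 3.560e-09 m)
Δp_min = 1.481e-26 kg·m/s

The more precisely we measure position, the greater the momentum disturbance.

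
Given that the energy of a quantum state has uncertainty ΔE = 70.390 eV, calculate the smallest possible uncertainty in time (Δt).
4.675 as

Using the energy-time uncertainty principle:
ΔEΔt ≥ ℏ/2

The minimum uncertainty in time is:
Δt_min = ℏ/(2ΔE)
Δt_min = (1.055e-34 J·s) / (2 × 1.128e-17 J)
Δt_min = 4.675e-18 s = 4.675 as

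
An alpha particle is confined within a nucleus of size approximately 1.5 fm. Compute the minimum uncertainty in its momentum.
3.515 × 10^-20 kg·m/s

Using the Heisenberg uncertainty principle:
ΔxΔp ≥ ℏ/2

With Δx ≈ L = 1.500e-15 m (the confinement size):
Δp_min = ℏ/(2Δx)
Δp_min = (1.055e-34 J·s) / (2 × 1.500e-15 m)
Δp_min = 3.515e-20 kg·m/s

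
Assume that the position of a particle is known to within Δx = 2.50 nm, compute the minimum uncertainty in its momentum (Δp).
2.109 × 10^-26 kg·m/s

Using the Heisenberg uncertainty principle:
ΔxΔp ≥ ℏ/2

The minimum uncertainty in momentum is:
Δp_min = ℏ/(2Δx)
Δp_min = (1.055e-34 J·s) / (2 × 2.500e-09 m)
Δp_min = 2.109e-26 kg·m/s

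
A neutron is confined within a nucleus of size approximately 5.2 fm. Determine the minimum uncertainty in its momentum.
1.014 × 10^-20 kg·m/s

Using the Heisenberg uncertainty principle:
ΔxΔp ≥ ℏ/2

With Δx ≈ L = 5.200e-15 m (the confinement size):
Δp_min = ℏ/(2Δx)
Δp_min = (1.055e-34 J·s) / (2 × 5.200e-15 m)
Δp_min = 1.014e-20 kg·m/s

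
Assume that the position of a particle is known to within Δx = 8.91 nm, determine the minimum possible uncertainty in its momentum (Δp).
5.918 × 10^-27 kg·m/s

Using the Heisenberg uncertainty principle:
ΔxΔp ≥ ℏ/2

The minimum uncertainty in momentum is:
Δp_min = ℏ/(2Δx)
Δp_min = (1.055e-34 J·s) / (2 × 8.910e-09 m)
Δp_min = 5.918e-27 kg·m/s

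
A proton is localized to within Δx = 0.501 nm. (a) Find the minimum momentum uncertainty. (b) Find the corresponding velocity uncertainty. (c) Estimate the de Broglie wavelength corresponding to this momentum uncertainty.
(a) Δp_min = 1.052 × 10^-25 kg·m/s
(b) Δv_min = 62.923 m/s
(c) λ_dB = 6.296 nm

Step-by-step:

(a) From the uncertainty principle:
Δp_min = ℏ/(2Δx) = (1.055e-34 J·s)/(2 × 5.010e-10 m) = 1.052e-25 kg·m/s

(b) The velocity uncertainty:
Δv = Δp/m = (1.052e-25 kg·m/s)/(1.673e-27 kg) = 6.292e+01 m/s = 62.923 m/s

(c) The de Broglie wavelength for this momentum:
λ = h/p = (6.626e-34 J·s)/(1.052e-25 kg·m/s) = 6.296e-09 m = 6.296 nm

Note: The de Broglie wavelength is comparable to the localization size, as expected from wave-particle duality.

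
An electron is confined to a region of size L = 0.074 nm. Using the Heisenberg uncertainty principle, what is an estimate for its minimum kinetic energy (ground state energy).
1.739 eV

Using the uncertainty principle to estimate ground state energy:

1. The position uncertainty is approximately the confinement size:
   Δx ≈ L = 7.400e-11 m

2. From ΔxΔp ≥ ℏ/2, the minimum momentum uncertainty is:
   Δp ≈ ℏ/(2L) = 7.125e-25 kg·m/s

3. The kinetic energy is approximately:
   KE ≈ (Δp)²/(2m) = (7.125e-25)²/(2 × 9.109e-31 kg)
   KE ≈ 2.787e-19 J = 1.739 eV

This is an order-of-magnitude estimate of the ground state energy.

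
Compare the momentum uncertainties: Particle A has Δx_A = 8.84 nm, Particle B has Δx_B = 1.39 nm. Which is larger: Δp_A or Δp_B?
Particle B has the larger minimum momentum uncertainty, by a factor of 6.36.

For each particle, the minimum momentum uncertainty is Δp_min = ℏ/(2Δx):

Particle A: Δp_A = ℏ/(2×8.840e-09 m) = 5.965e-27 kg·m/s
Particle B: Δp_B = ℏ/(2×1.390e-09 m) = 3.793e-26 kg·m/s

Ratio: Δp_B/Δp_A = 6.36

Since Δp_min ∝ 1/Δx, the particle with smaller position uncertainty (B) has larger momentum uncertainty.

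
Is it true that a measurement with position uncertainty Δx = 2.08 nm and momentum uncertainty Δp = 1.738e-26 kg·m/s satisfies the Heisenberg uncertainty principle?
No, it violates the uncertainty principle (impossible measurement).

Calculate the product ΔxΔp:
ΔxΔp = (2.080e-09 m) × (1.738e-26 kg·m/s)
ΔxΔp = 3.615e-35 J·s

Compare to the minimum allowed value ℏ/2:
ℏ/2 = 5.273e-35 J·s

Since ΔxΔp = 3.615e-35 J·s < 5.273e-35 J·s = ℏ/2,
the measurement violates the uncertainty principle.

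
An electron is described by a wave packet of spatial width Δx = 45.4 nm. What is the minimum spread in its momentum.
1.161 × 10^-27 kg·m/s

For a wave packet, the spatial width Δx and momentum spread Δp are related by the uncertainty principle:
ΔxΔp ≥ ℏ/2

The minimum momentum spread is:
Δp_min = ℏ/(2Δx)
Δp_min = (1.055e-34 J·s) / (2 × 4.540e-08 m)
Δp_min = 1.161e-27 kg·m/s

A wave packet cannot have both a well-defined position and well-defined momentum.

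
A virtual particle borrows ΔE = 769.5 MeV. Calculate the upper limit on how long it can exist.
4.277 × 10^-25 s

Using the energy-time uncertainty principle:
ΔEΔt ≥ ℏ/2

For a virtual particle borrowing energy ΔE, the maximum lifetime is:
Δt_max = ℏ/(2ΔE)

Converting energy:
ΔE = 769.5 MeV = 1.233e-10 J

Δt_max = (1.055e-34 J·s) / (2 × 1.233e-10 J)
Δt_max = 4.277e-25 s = 4.277 × 10^-25 s

Virtual particles with higher borrowed energy exist for shorter times.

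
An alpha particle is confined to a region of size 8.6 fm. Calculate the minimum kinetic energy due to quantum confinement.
17.656 keV

Using the uncertainty principle:

1. Position uncertainty: Δx ≈ 8.600e-15 m
2. Minimum momentum uncertainty: Δp = ℏ/(2Δx) = 6.131e-21 kg·m/s
3. Minimum kinetic energy:
   KE = (Δp)²/(2m) = (6.131e-21)²/(2 × 6.645e-27 kg)
   KE = 2.829e-15 J = 17.656 keV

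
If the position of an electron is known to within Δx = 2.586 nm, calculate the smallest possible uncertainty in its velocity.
22.384 km/s

Using the Heisenberg uncertainty principle and Δp = mΔv:
ΔxΔp ≥ ℏ/2
Δx(mΔv) ≥ ℏ/2

The minimum uncertainty in velocity is:
Δv_min = ℏ/(2mΔx)
Δv_min = (1.055e-34 J·s) / (2 × 9.109e-31 kg × 2.586e-09 m)
Δv_min = 2.238e+04 m/s = 22.384 km/s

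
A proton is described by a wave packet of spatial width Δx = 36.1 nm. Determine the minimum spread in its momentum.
1.461 × 10^-27 kg·m/s

For a wave packet, the spatial width Δx and momentum spread Δp are related by the uncertainty principle:
ΔxΔp ≥ ℏ/2

The minimum momentum spread is:
Δp_min = ℏ/(2Δx)
Δp_min = (1.055e-34 J·s) / (2 × 3.610e-08 m)
Δp_min = 1.461e-27 kg·m/s

A wave packet cannot have both a well-defined position and well-defined momentum.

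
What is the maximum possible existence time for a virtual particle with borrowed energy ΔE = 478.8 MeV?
6.874 × 10^-25 s

Using the energy-time uncertainty principle:
ΔEΔt ≥ ℏ/2

For a virtual particle borrowing energy ΔE, the maximum lifetime is:
Δt_max = ℏ/(2ΔE)

Converting energy:
ΔE = 478.8 MeV = 7.671e-11 J

Δt_max = (1.055e-34 J·s) / (2 × 7.671e-11 J)
Δt_max = 6.874e-25 s = 6.874 × 10^-25 s

Virtual particles with higher borrowed energy exist for shorter times.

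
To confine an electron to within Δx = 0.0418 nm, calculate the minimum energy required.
5.451 eV

Localizing a particle requires giving it sufficient momentum uncertainty:

1. From uncertainty principle: Δp ≥ ℏ/(2Δx)
   Δp_min = (1.055e-34 J·s) / (2 × 4.180e-11 m)
   Δp_min = 1.261e-24 kg·m/s

2. This momentum uncertainty corresponds to kinetic energy:
   KE ≈ (Δp)²/(2m) = (1.261e-24)²/(2 × 9.109e-31 kg)
   KE = 8.734e-19 J = 5.451 eV

Tighter localization requires more energy.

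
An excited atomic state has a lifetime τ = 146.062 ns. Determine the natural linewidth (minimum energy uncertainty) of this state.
2.253 neV

Using the energy-time uncertainty principle:
ΔEΔt ≥ ℏ/2

The lifetime τ represents the time uncertainty Δt.
The natural linewidth (minimum energy uncertainty) is:

ΔE = ℏ/(2τ)
ΔE = (1.055e-34 J·s) / (2 × 1.461e-07 s)
ΔE = 3.610e-28 J = 2.253 neV

This natural linewidth limits the precision of spectroscopic measurements.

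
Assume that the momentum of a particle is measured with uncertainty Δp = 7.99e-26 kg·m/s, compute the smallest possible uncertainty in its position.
659.932 pm

Using the Heisenberg uncertainty principle:
ΔxΔp ≥ ℏ/2

The minimum uncertainty in position is:
Δx_min = ℏ/(2Δp)
Δx_min = (1.055e-34 J·s) / (2 × 7.990e-26 kg·m/s)
Δx_min = 6.599e-10 m = 659.932 pm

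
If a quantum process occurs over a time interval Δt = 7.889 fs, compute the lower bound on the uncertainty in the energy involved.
41.717 meV

Using the energy-time uncertainty principle:
ΔEΔt ≥ ℏ/2

The minimum uncertainty in energy is:
ΔE_min = ℏ/(2Δt)
ΔE_min = (1.055e-34 J·s) / (2 × 7.889e-15 s)
ΔE_min = 6.684e-21 J = 41.717 meV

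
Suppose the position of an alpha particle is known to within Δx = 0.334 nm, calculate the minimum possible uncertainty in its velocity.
23.759 m/s

Using the Heisenberg uncertainty principle and Δp = mΔv:
ΔxΔp ≥ ℏ/2
Δx(mΔv) ≥ ℏ/2

The minimum uncertainty in velocity is:
Δv_min = ℏ/(2mΔx)
Δv_min = (1.055e-34 J·s) / (2 × 6.645e-27 kg × 3.340e-10 m)
Δv_min = 2.376e+01 m/s = 23.759 m/s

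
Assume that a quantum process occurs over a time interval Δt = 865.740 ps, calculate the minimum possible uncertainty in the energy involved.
380.144 neV

Using the energy-time uncertainty principle:
ΔEΔt ≥ ℏ/2

The minimum uncertainty in energy is:
ΔE_min = ℏ/(2Δt)
ΔE_min = (1.055e-34 J·s) / (2 × 8.657e-10 s)
ΔE_min = 6.091e-26 J = 380.144 neV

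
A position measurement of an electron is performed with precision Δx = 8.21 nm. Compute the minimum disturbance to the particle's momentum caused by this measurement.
6.422 × 10^-27 kg·m/s

The uncertainty principle implies that measuring position disturbs momentum:
ΔxΔp ≥ ℏ/2

When we measure position with precision Δx, we necessarily introduce a momentum uncertainty:
Δp ≥ ℏ/(2Δx)
Δp_min = (1.055e-34 J·s) / (2 × 8.210e-09 m)
Δp_min = 6.422e-27 kg·m/s

The more precisely we measure position, the greater the momentum disturbance.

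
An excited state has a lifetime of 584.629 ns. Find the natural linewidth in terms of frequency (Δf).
136.116 kHz

Using the energy-time uncertainty principle and E = hf:
ΔEΔt ≥ ℏ/2
hΔf·Δt ≥ ℏ/2

The minimum frequency uncertainty is:
Δf = ℏ/(2hτ) = 1/(4πτ)
Δf = 1/(4π × 5.846e-07 s)
Δf = 1.361e+05 Hz = 136.116 kHz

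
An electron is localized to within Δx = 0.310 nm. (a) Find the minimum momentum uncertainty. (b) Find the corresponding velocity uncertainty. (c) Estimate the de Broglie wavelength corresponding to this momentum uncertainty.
(a) Δp_min = 1.701 × 10^-25 kg·m/s
(b) Δv_min = 186.722 km/s
(c) λ_dB = 3.896 nm

Step-by-step:

(a) From the uncertainty principle:
Δp_min = ℏ/(2Δx) = (1.055e-34 J·s)/(2 × 3.100e-10 m) = 1.701e-25 kg·m/s

(b) The velocity uncertainty:
Δv = Δp/m = (1.701e-25 kg·m/s)/(9.109e-31 kg) = 1.867e+05 m/s = 186.722 km/s

(c) The de Broglie wavelength for this momentum:
λ = h/p = (6.626e-34 J·s)/(1.701e-25 kg·m/s) = 3.896e-09 m = 3.896 nm

Note: The de Broglie wavelength is comparable to the localization size, as expected from wave-particle duality.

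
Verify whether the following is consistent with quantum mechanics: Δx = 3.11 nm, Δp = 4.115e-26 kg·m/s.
Yes, it satisfies the uncertainty principle.

Calculate the product ΔxΔp:
ΔxΔp = (3.110e-09 m) × (4.115e-26 kg·m/s)
ΔxΔp = 1.280e-34 J·s

Compare to the minimum allowed value ℏ/2:
ℏ/2 = 5.273e-35 J·s

Since ΔxΔp = 1.280e-34 J·s ≥ 5.273e-35 J·s = ℏ/2,
the measurement satisfies the uncertainty principle.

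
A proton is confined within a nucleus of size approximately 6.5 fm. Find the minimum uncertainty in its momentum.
8.112 × 10^-21 kg·m/s

Using the Heisenberg uncertainty principle:
ΔxΔp ≥ ℏ/2

With Δx ≈ L = 6.500e-15 m (the confinement size):
Δp_min = ℏ/(2Δx)
Δp_min = (1.055e-34 J·s) / (2 × 6.500e-15 m)
Δp_min = 8.112e-21 kg·m/s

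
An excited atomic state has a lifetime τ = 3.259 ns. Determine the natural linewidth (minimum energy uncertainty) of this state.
100.984 neV

Using the energy-time uncertainty principle:
ΔEΔt ≥ ℏ/2

The lifetime τ represents the time uncertainty Δt.
The natural linewidth (minimum energy uncertainty) is:

ΔE = ℏ/(2τ)
ΔE = (1.055e-34 J·s) / (2 × 3.259e-09 s)
ΔE = 1.618e-26 J = 100.984 neV

This natural linewidth limits the precision of spectroscopic measurements.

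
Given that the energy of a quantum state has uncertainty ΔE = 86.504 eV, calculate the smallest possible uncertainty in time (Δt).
3.805 as

Using the energy-time uncertainty principle:
ΔEΔt ≥ ℏ/2

The minimum uncertainty in time is:
Δt_min = ℏ/(2ΔE)
Δt_min = (1.055e-34 J·s) / (2 × 1.386e-17 J)
Δt_min = 3.805e-18 s = 3.805 as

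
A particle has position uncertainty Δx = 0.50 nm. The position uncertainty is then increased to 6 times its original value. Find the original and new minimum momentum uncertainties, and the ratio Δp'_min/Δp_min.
Original Δp_min = 1.055 × 10^-25 kg·m/s; new Δp'_min = 1.758 × 10^-26 kg·m/s; ratio Δp'_min/Δp_min = 1/6.

From the uncertainty principle ΔxΔp ≥ ℏ/2, the minimum momentum uncertainty is Δp_min = ℏ/(2Δx).

Original (Δx = 0.50 nm = 5.000e-10 m):
Δp_min = (1.055e-34 J·s)/(2 × 5.000e-10 m) = 1.055e-25 kg·m/s

When Δx → 6Δx:
Δp'_min = ℏ/(2 × 6Δx) = (1/6) × ℏ/(2Δx) = (1/6) × Δp_min
Δp'_min = 1/6 × 1.055e-25 kg·m/s = 1.758e-26 kg·m/s

Since Δp_min ∝ 1/Δx, when Δx is increased to 6 times its original value, Δp_min decreases to 1/6 of its original value.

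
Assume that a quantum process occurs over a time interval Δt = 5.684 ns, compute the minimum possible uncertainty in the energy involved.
57.900 neV

Using the energy-time uncertainty principle:
ΔEΔt ≥ ℏ/2

The minimum uncertainty in energy is:
ΔE_min = ℏ/(2Δt)
ΔE_min = (1.055e-34 J·s) / (2 × 5.684e-09 s)
ΔE_min = 9.277e-27 J = 57.900 neV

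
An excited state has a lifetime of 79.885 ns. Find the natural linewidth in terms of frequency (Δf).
996.150 kHz

Using the energy-time uncertainty principle and E = hf:
ΔEΔt ≥ ℏ/2
hΔf·Δt ≥ ℏ/2

The minimum frequency uncertainty is:
Δf = ℏ/(2hτ) = 1/(4πτ)
Δf = 1/(4π × 7.989e-08 s)
Δf = 9.962e+05 Hz = 996.150 kHz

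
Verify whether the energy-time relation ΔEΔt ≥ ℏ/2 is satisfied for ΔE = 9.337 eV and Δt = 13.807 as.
No, it violates the uncertainty relation.

Calculate the product ΔEΔt:
ΔE = 9.337 eV = 1.496e-18 J
ΔEΔt = (1.496e-18 J) × (1.381e-17 s)
ΔEΔt = 2.065e-35 J·s

Compare to the minimum allowed value ℏ/2:
ℏ/2 = 5.273e-35 J·s

Since ΔEΔt = 2.065e-35 J·s < 5.273e-35 J·s = ℏ/2,
this violates the uncertainty relation.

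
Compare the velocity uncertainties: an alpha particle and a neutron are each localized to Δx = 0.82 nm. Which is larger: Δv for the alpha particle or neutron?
The neutron has the larger minimum velocity uncertainty, by a ratio of 4.0.

For both particles, Δp_min = ℏ/(2Δx) = 6.430e-26 kg·m/s (same for both).

The velocity uncertainty is Δv = Δp/m:
- alpha particle: Δv = 6.430e-26 / 6.645e-27 = 9.677e+00 m/s = 9.677 m/s
- neutron: Δv = 6.430e-26 / 1.675e-27 = 3.839e+01 m/s = 38.392 m/s

Ratio: 3.839e+01 / 9.677e+00 = 4.0

The lighter particle has larger velocity uncertainty because Δv ∝ 1/m.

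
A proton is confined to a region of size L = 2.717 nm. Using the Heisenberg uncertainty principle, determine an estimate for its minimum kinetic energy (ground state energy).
702.708 neV

Using the uncertainty principle to estimate ground state energy:

1. The position uncertainty is approximately the confinement size:
   Δx ≈ L = 2.717e-09 m

2. From ΔxΔp ≥ ℏ/2, the minimum momentum uncertainty is:
   Δp ≈ ℏ/(2L) = 1.941e-26 kg·m/s

3. The kinetic energy is approximately:
   KE ≈ (Δp)²/(2m) = (1.941e-26)²/(2 × 1.673e-27 kg)
   KE ≈ 1.126e-25 J = 702.708 neV

This is an order-of-magnitude estimate of the ground state energy.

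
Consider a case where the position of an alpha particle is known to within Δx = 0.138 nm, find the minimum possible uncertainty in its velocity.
57.504 m/s

Using the Heisenberg uncertainty principle and Δp = mΔv:
ΔxΔp ≥ ℏ/2
Δx(mΔv) ≥ ℏ/2

The minimum uncertainty in velocity is:
Δv_min = ℏ/(2mΔx)
Δv_min = (1.055e-34 J·s) / (2 × 6.645e-27 kg × 1.380e-10 m)
Δv_min = 5.750e+01 m/s = 57.504 m/s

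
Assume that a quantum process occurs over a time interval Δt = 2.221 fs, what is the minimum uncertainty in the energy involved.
148.179 meV

Using the energy-time uncertainty principle:
ΔEΔt ≥ ℏ/2

The minimum uncertainty in energy is:
ΔE_min = ℏ/(2Δt)
ΔE_min = (1.055e-34 J·s) / (2 × 2.221e-15 s)
ΔE_min = 2.374e-20 J = 148.179 meV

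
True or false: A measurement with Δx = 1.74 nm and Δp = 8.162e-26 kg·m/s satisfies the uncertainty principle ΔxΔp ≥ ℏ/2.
Yes, it satisfies the uncertainty principle.

Calculate the product ΔxΔp:
ΔxΔp = (1.740e-09 m) × (8.162e-26 kg·m/s)
ΔxΔp = 1.420e-34 J·s

Compare to the minimum allowed value ℏ/2:
ℏ/2 = 5.273e-35 J·s

Since ΔxΔp = 1.420e-34 J·s ≥ 5.273e-35 J·s = ℏ/2,
the measurement satisfies the uncertainty principle.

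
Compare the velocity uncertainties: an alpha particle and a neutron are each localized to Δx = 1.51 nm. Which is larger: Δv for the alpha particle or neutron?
The neutron has the larger minimum velocity uncertainty, by a ratio of 4.0.

For both particles, Δp_min = ℏ/(2Δx) = 3.492e-26 kg·m/s (same for both).

The velocity uncertainty is Δv = Δp/m:
- alpha particle: Δv = 3.492e-26 / 6.645e-27 = 5.255e+00 m/s = 5.255 m/s
- neutron: Δv = 3.492e-26 / 1.675e-27 = 2.085e+01 m/s = 20.848 m/s

Ratio: 2.085e+01 / 5.255e+00 = 4.0

The lighter particle has larger velocity uncertainty because Δv ∝ 1/m.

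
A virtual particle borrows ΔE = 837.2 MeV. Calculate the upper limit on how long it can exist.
3.931 × 10^-25 s

Using the energy-time uncertainty principle:
ΔEΔt ≥ ℏ/2

For a virtual particle borrowing energy ΔE, the maximum lifetime is:
Δt_max = ℏ/(2ΔE)

Converting energy:
ΔE = 837.2 MeV = 1.341e-10 J

Δt_max = (1.055e-34 J·s) / (2 × 1.341e-10 J)
Δt_max = 3.931e-25 s = 3.931 × 10^-25 s

Virtual particles with higher borrowed energy exist for shorter times.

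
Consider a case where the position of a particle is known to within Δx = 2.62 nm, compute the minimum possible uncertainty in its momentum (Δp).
2.013 × 10^-26 kg·m/s

Using the Heisenberg uncertainty principle:
ΔxΔp ≥ ℏ/2

The minimum uncertainty in momentum is:
Δp_min = ℏ/(2Δx)
Δp_min = (1.055e-34 J·s) / (2 × 2.620e-09 m)
Δp_min = 2.013e-26 kg·m/s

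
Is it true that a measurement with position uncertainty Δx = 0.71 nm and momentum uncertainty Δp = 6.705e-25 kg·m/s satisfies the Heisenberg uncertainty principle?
Yes, it satisfies the uncertainty principle.

Calculate the product ΔxΔp:
ΔxΔp = (7.100e-10 m) × (6.705e-25 kg·m/s)
ΔxΔp = 4.761e-34 J·s

Compare to the minimum allowed value ℏ/2:
ℏ/2 = 5.273e-35 J·s

Since ΔxΔp = 4.761e-34 J·s ≥ 5.273e-35 J·s = ℏ/2,
the measurement satisfies the uncertainty principle.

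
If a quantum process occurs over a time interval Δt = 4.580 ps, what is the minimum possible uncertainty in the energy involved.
71.857 μeV

Using the energy-time uncertainty principle:
ΔEΔt ≥ ℏ/2

The minimum uncertainty in energy is:
ΔE_min = ℏ/(2Δt)
ΔE_min = (1.055e-34 J·s) / (2 × 4.580e-12 s)
ΔE_min = 1.151e-23 J = 71.857 μeV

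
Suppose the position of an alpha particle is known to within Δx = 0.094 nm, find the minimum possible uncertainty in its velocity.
84.420 m/s

Using the Heisenberg uncertainty principle and Δp = mΔv:
ΔxΔp ≥ ℏ/2
Δx(mΔv) ≥ ℏ/2

The minimum uncertainty in velocity is:
Δv_min = ℏ/(2mΔx)
Δv_min = (1.055e-34 J·s) / (2 × 6.645e-27 kg × 9.400e-11 m)
Δv_min = 8.442e+01 m/s = 84.420 m/s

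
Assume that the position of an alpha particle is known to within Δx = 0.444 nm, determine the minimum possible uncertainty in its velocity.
17.873 m/s

Using the Heisenberg uncertainty principle and Δp = mΔv:
ΔxΔp ≥ ℏ/2
Δx(mΔv) ≥ ℏ/2

The minimum uncertainty in velocity is:
Δv_min = ℏ/(2mΔx)
Δv_min = (1.055e-34 J·s) / (2 × 6.645e-27 kg × 4.440e-10 m)
Δv_min = 1.787e+01 m/s = 17.873 m/s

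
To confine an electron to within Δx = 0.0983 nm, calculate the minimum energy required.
985.725 meV

Localizing a particle requires giving it sufficient momentum uncertainty:

1. From uncertainty principle: Δp ≥ ℏ/(2Δx)
   Δp_min = (1.055e-34 J·s) / (2 × 9.830e-11 m)
   Δp_min = 5.364e-25 kg·m/s

2. This momentum uncertainty corresponds to kinetic energy:
   KE ≈ (Δp)²/(2m) = (5.364e-25)²/(2 × 9.109e-31 kg)
   KE = 1.579e-19 J = 985.725 meV

Tighter localization requires more energy.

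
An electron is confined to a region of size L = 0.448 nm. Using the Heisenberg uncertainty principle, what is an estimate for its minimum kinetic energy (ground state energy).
47.458 meV

Using the uncertainty principle to estimate ground state energy:

1. The position uncertainty is approximately the confinement size:
   Δx ≈ L = 4.480e-10 m

2. From ΔxΔp ≥ ℏ/2, the minimum momentum uncertainty is:
   Δp ≈ ℏ/(2L) = 1.177e-25 kg·m/s

3. The kinetic energy is approximately:
   KE ≈ (Δp)²/(2m) = (1.177e-25)²/(2 × 9.109e-31 kg)
   KE ≈ 7.604e-21 J = 47.458 meV

This is an order-of-magnitude estimate of the ground state energy.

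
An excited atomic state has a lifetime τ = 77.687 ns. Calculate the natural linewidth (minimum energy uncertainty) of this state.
4.236 neV

Using the energy-time uncertainty principle:
ΔEΔt ≥ ℏ/2

The lifetime τ represents the time uncertainty Δt.
The natural linewidth (minimum energy uncertainty) is:

ΔE = ℏ/(2τ)
ΔE = (1.055e-34 J·s) / (2 × 7.769e-08 s)
ΔE = 6.787e-28 J = 4.236 neV

This natural linewidth limits the precision of spectroscopic measurements.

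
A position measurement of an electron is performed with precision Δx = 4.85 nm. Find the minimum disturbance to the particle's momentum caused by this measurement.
1.087 × 10^-26 kg·m/s

The uncertainty principle implies that measuring position disturbs momentum:
ΔxΔp ≥ ℏ/2

When we measure position with precision Δx, we necessarily introduce a momentum uncertainty:
Δp ≥ ℏ/(2Δx)
Δp_min = (1.055e-34 J·s) / (2 × 4.850e-09 m)
Δp_min = 1.087e-26 kg·m/s

The more precisely we measure position, the greater the momentum disturbance.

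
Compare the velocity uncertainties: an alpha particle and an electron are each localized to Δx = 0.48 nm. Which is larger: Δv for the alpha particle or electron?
The electron has the larger minimum velocity uncertainty, by a ratio of 7294.3.

For both particles, Δp_min = ℏ/(2Δx) = 1.099e-25 kg·m/s (same for both).

The velocity uncertainty is Δv = Δp/m:
- alpha particle: Δv = 1.099e-25 / 6.645e-27 = 1.653e+01 m/s = 16.532 m/s
- electron: Δv = 1.099e-25 / 9.109e-31 = 1.206e+05 m/s = 120.591 km/s

Ratio: 1.206e+05 / 1.653e+01 = 7294.3

The lighter particle has larger velocity uncertainty because Δv ∝ 1/m.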